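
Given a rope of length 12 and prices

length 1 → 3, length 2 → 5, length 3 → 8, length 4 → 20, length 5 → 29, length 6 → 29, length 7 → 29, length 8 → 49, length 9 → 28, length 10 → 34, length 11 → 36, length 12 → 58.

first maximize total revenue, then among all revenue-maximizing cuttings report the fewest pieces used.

Let r[k] be the best obtainable value from length k. For each k, try every first piece i and keep the best of price[i] + r[k−i].
r[1] = 3
r[2] = max(3+3, 5+0) = 6
r[3] = max(3+6, 5+3, 8+0) = 9
r[4] = max(3+9, 5+6, 8+3, 20+0) = 20
r[5] = max(3+20, 5+9, 8+6, 20+3, 29+0) = 29
r[6] = max(3+29, 5+20, 8+9, 20+6, 29+3, 29+0) = 32
r[7] = max(3+32, 5+29, 8+20, …, 29+3, 29+0) = 35
r[8] = max(3+35, 5+32, 8+29, …, 29+3, 49+0) = 49
r[9] = max(3+49, 5+35, 8+32, …, 49+3, 28+0) = 52
r[10] = max(3+52, 5+49, 8+35, …, 28+3, 34+0) = 58
r[11] = max(3+58, 5+52, 8+49, …, 34+3, 36+0) = 61
r[12] = max(3+61, 5+58, 8+52, …, 36+3, 58+0) = 69
Maximum revenue is 69.
Now minimize piece count subject to staying optimal: for each k, pieces[k] = 1 + min over i with p[i]+r[k−i]=r[k] of pieces[k−i].
pieces[9] = 2
pieces[10] = 2
pieces[11] = 3
pieces[12] = 2

2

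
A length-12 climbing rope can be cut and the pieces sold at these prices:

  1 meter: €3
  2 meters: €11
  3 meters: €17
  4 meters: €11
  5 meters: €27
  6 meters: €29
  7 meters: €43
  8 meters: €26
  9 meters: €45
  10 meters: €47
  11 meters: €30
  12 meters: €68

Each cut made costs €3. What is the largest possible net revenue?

68

Build net[k] bottom-up: net[k] = max over allowed piece i of (p[i] + net[k−i]) − 3 per cut.
net[1] = 3
net[2] = 11
net[3] = 17
net[4] = 19  (first piece 2, then net[2]=11)
net[5] = 27
net[6] = 31  (first piece 3, then net[3]=17)
net[7] = 43
net[8] = 43  (first piece 1, then net[7]=43)
net[9] = 51  (first piece 2, then net[7]=43)
net[10] = 57  (first piece 3, then net[7]=43)
net[11] = 59  (first piece 2, then net[9]=51)
net[12] = 68
Best is to make no cuts and sell whole for €68.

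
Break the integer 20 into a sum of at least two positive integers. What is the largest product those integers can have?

1458

Fill m[k] for k=2..20: at each k try every first piece i and multiply by the better of (k−i) uncut or m[k−i].
m[2] = 1·max(1,0) = 1·1 = 1
m[3] = 1·max(2,1) = 1·2 = 2
m[4] = 2·max(2,1) = 2·2 = 4
m[5] = 2·max(3,2) = 2·3 = 6
m[6] = 3·max(3,2) = 3·3 = 9
m[7] = 2·max(5,6) = 2·6 = 12
m[8] = 2·max(6,9) = 2·9 = 18
m[9] = 3·max(6,9) = 3·9 = 27
m[10] = 2·max(8,18) = 2·18 = 36
m[11] = 2·max(9,27) = 2·27 = 54
m[12] = 3·max(9,27) = 3·27 = 81
m[13] = 2·max(11,54) = 2·54 = 108
m[14] = 2·max(12,81) = 2·81 = 162
m[15] = 3·max(12,81) = 3·81 = 243
m[16] = 2·max(14,162) = 2·162 = 324
m[17] = 2·max(15,243) = 2·243 = 486
m[18] = 3·max(15,243) = 3·243 = 729
m[19] = 2·max(17,486) = 2·486 = 972
m[20] = 2·max(18,729) = 2·729 = 1458
One optimal split: 3 + 3 + 3 + 3 + 3 + 3 + 2; product 3·3·3·3·3·3·2 = 1458.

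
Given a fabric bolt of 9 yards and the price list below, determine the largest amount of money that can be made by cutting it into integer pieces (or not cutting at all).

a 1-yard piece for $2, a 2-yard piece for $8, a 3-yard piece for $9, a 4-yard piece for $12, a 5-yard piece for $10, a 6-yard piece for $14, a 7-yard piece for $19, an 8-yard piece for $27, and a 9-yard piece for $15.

Build v[k] bottom-up: v[k] = max over allowed piece i of (p[i] + v[k−i]).
v[1] = 2
v[2] = max(2+2, 8+0) = 8
v[3] = max(2+8, 8+2, 9+0) = 10
v[4] = max(2+10, 8+8, 9+2, 12+0) = 16
v[5] = max(2+16, 8+10, 9+8, 12+2, 10+0) = 18
v[6] = max(2+18, 8+16, 9+10, 12+8, 10+2, 14+0) = 24
v[7] = max(2+24, 8+18, 9+16, …, 14+2, 19+0) = 26
v[8] = max(2+26, 8+24, 9+18, …, 19+2, 27+0) = 32
v[9] = max(2+32, 8+26, 9+24, …, 27+2, 15+0) = 34
One optimal cutting: 2 + 2 + 2 + 2 + 1 → $8 + $8 + $8 + $8 + $2 = $34.

34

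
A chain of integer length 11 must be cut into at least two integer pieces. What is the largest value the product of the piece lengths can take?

54

Let f[k] be the best product for length k (with at least one cut). For each first piece i, the rest contributes max(k−i, f[k−i]).
f[2] = 1·max(1,0) = 1·1 = 1
f[3] = 1·max(2,1) = 1·2 = 2
f[4] = 2·max(2,1) = 2·2 = 4
f[5] = 2·max(3,2) = 2·3 = 6
f[6] = 3·max(3,2) = 3·3 = 9
f[7] = 2·max(5,6) = 2·6 = 12
f[8] = 2·max(6,9) = 2·9 = 18
f[9] = 3·max(6,9) = 3·9 = 27
f[10] = 2·max(8,18) = 2·18 = 36
f[11] = 2·max(9,27) = 2·27 = 54
One optimal split: 3 + 3 + 3 + 2; product 3·3·3·2 = 54.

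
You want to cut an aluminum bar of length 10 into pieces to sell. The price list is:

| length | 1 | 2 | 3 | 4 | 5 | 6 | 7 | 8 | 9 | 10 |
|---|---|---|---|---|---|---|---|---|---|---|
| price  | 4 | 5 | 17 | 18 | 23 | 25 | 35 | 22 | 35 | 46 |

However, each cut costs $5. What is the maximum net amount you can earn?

Let r[k] be the best obtainable value from length k. For each k, try every first piece i and keep the best of price[i] + r[k−i] minus the 5 cut fee when i<k.
r[1] = 4
r[2] = 5
r[3] = 17
r[4] = 18
r[5] = 23
r[6] = 29  (first piece 3, then r[3]=17)
r[7] = 35
r[8] = 35  (first piece 3, then r[5]=23)
r[9] = 41  (first piece 3, then r[6]=29)
r[10] = 47  (first piece 3, then r[7]=35)
One optimal plan: pieces 7 + 3 (1 cut) → $52 − $5 = $47.

47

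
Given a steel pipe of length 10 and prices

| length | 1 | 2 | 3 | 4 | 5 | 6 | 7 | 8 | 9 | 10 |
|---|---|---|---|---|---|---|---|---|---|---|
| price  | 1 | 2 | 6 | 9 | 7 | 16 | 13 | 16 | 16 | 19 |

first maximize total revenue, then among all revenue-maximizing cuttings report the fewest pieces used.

2

Build r[k] bottom-up: r[k] = max over allowed piece i of (p[i] + r[k−i]).
r[1] = 1
r[2] = 2  (first piece 1, then r[1]=1)
r[3] = 6
r[4] = 9
r[5] = 10  (first piece 1, then r[4]=9)
r[6] = 16
r[7] = 17  (first piece 1, then r[6]=16)
r[8] = 18  (first piece 1, then r[7]=17)
r[9] = 22  (first piece 3, then r[6]=16)
r[10] = 25  (first piece 4, then r[6]=16)
Maximum revenue is $25.
Now minimize piece count subject to staying optimal: for each k, pieces[k] = 1 + min over i with p[i]+r[k−i]=r[k] of pieces[k−i].
pieces[7] = 2
pieces[8] = 2
pieces[9] = 2
pieces[10] = 2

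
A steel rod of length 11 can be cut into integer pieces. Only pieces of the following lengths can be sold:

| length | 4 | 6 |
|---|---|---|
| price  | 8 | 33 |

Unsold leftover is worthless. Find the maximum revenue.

41

Build r[k] bottom-up: r[k] = max over allowed piece i of (p[i] + r[k−i]).
r[1] = 0
r[2] = 0
r[3] = 0
r[4] = 8
r[5] = 8
r[6] = 33
r[7] = 33
r[8] = 33
r[9] = 33
r[10] = 41  (first piece 4, then r[6]=33)
r[11] = 41
One optimal cutting: pieces 6 + 4 with 1 unit of scrap → $41.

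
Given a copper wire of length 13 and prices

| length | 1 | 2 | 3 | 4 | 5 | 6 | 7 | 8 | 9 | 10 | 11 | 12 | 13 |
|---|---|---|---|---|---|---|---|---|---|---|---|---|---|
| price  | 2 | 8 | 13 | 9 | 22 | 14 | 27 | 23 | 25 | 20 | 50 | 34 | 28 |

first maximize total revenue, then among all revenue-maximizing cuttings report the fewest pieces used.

2

Build r[k] bottom-up: r[k] = max over allowed piece i of (p[i] + r[k−i]).
r[1] = 2
r[2] = 8
r[3] = 13
r[4] = 16  (first piece 2, then r[2]=8)
r[5] = 22
r[6] = 26  (first piece 3, then r[3]=13)
r[7] = 30  (first piece 2, then r[5]=22)
r[8] = 35  (first piece 3, then r[5]=22)
r[9] = 39  (first piece 3, then r[6]=26)
r[10] = 44  (first piece 5, then r[5]=22)
r[11] = 50
r[12] = 52  (first piece 1, then r[11]=50)
r[13] = 58  (first piece 2, then r[11]=50)
Maximum revenue is €58.
Now minimize piece count subject to staying optimal: for each k, pieces[k] = 1 + min over i with p[i]+r[k−i]=r[k] of pieces[k−i].
pieces[10] = 2
pieces[11] = 1
pieces[12] = 2
pieces[13] = 2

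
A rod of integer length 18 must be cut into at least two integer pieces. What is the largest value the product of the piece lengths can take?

729

Let prod[k] be the best product for length k (with at least one cut). For each first piece i, the rest contributes max(k−i, prod[k−i]).
Small cases: prod[2]=1, prod[3]=2, prod[4]=4, prod[5]=6, prod[6]=9, prod[7]=12, prod[8]=18, prod[9]=27, prod[10]=36, prod[11]=54.
prod[12] = 3*max(9,27) = 3*27 = 81
prod[13] = 2*max(11,54) = 2*54 = 108
prod[14] = 2*max(12,81) = 2*81 = 162
prod[15] = 3*max(12,81) = 3*81 = 243
prod[16] = 2*max(14,162) = 2*162 = 324
prod[17] = 2*max(15,243) = 2*243 = 486
prod[18] = 3*max(15,243) = 3*243 = 729
One optimal split: 3 + 3 + 3 + 3 + 3 + 3; product 3*3*3*3*3*3 = 729.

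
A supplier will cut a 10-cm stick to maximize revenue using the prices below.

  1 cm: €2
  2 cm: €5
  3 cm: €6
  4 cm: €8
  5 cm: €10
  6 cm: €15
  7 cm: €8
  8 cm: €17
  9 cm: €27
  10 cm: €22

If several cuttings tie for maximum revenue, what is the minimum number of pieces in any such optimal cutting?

2

Build r[k] bottom-up: r[k] = max over allowed piece i of (p[i] + r[k−i]).
r[1] = 2
r[2] = max(2+2, 5+0) = 5
r[3] = max(2+5, 5+2, 6+0) = 7
r[4] = max(2+7, 5+5, 6+2, 8+0) = 10
r[5] = max(2+10, 5+7, 6+5, 8+2, 10+0) = 12
r[6] = max(2+12, 5+10, 6+7, 8+5, 10+2, 15+0) = 15
r[7] = max(2+15, 5+12, 6+10, …, 15+2, 8+0) = 17
r[8] = max(2+17, 5+15, 6+12, …, 8+2, 17+0) = 20
r[9] = max(2+20, 5+17, 6+15, …, 17+2, 27+0) = 27
r[10] = max(2+27, 5+20, 6+17, …, 27+2, 22+0) = 29
Maximum revenue is €29.
Now minimize piece count subject to staying optimal: for each k, pieces[k] = 1 + min over i with p[i]+r[k−i]=r[k] of pieces[k−i].
pieces[7] = 2
pieces[8] = 2
pieces[9] = 1
pieces[10] = 2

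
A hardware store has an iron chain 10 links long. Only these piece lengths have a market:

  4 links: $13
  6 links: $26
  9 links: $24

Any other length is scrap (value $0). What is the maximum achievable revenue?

39

Consider every possible first cut. f[k] is the best of p[i]+f[k−i] over all sellable i≤k.
f[1] = 0
f[2] = 0
f[3] = 0
f[4] = 13
f[5] = 13
f[6] = 26
f[7] = 26
f[8] = 26
f[9] = 26
f[10] = 39  (first piece 4, then f[6]=26)
One optimal cutting: 6 + 4 → $39.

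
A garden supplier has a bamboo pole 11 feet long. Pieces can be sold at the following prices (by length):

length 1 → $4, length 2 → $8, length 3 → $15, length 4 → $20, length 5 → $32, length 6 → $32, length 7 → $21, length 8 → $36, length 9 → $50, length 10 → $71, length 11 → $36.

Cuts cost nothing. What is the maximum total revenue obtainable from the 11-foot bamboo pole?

Consider every possible first cut. R[k] is the best of p[i]+R[k−i] over all sellable i≤k.
R[1] = 4
R[2] = max(4+4, 8+0) = 8
R[3] = max(4+8, 8+4, 15+0) = 15
R[4] = max(4+15, 8+8, 15+4, 20+0) = 20
R[5] = max(4+20, 8+15, 15+8, 20+4, 32+0) = 32
R[6] = max(4+32, 8+20, 15+15, 20+8, 32+4, 32+0) = 36
R[7] = max(4+36, 8+32, 15+20, …, 32+4, 21+0) = 40
R[8] = max(4+40, 8+36, 15+32, …, 21+4, 36+0) = 47
R[9] = max(4+47, 8+40, 15+36, …, 36+4, 50+0) = 52
R[10] = max(4+52, 8+47, 15+40, …, 50+4, 71+0) = 71
R[11] = max(4+71, 8+52, 15+47, …, 71+4, 36+0) = 75
One optimal cutting: 10 + 1 → $71 + $4 = $75.

75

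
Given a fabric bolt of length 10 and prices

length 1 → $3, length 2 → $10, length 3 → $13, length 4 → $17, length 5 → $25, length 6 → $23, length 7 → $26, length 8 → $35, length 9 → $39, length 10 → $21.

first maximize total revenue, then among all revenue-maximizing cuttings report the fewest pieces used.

2

Let r[k] be the best obtainable value from length k. For each k, try every first piece i and keep the best of price[i] + r[k−i].
r[1] = 3
r[2] = max(3+3, 10+0) = 10
r[3] = max(3+10, 10+3, 13+0) = 13
r[4] = max(3+13, 10+10, 13+3, 17+0) = 20
r[5] = max(3+20, 10+13, 13+10, 17+3, 25+0) = 25
r[6] = max(3+25, 10+20, 13+13, 17+10, 25+3, 23+0) = 30
r[7] = max(3+30, 10+25, 13+20, …, 23+3, 26+0) = 35
r[8] = max(3+35, 10+30, 13+25, …, 26+3, 35+0) = 40
r[9] = max(3+40, 10+35, 13+30, …, 35+3, 39+0) = 45
r[10] = max(3+45, 10+40, 13+35, …, 39+3, 21+0) = 50
Maximum revenue is $50.
Now minimize piece count subject to staying optimal: for each k, pieces[k] = 1 + min over i with p[i]+r[k−i]=r[k] of pieces[k−i].
pieces[7] = 2
pieces[8] = 4
pieces[9] = 3
pieces[10] = 2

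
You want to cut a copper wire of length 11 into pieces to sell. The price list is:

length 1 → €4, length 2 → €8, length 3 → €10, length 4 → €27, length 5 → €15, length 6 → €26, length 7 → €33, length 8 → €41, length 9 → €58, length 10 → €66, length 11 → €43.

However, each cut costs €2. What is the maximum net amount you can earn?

68

Let net[k] be the best obtainable value from length k. For each k, try every first piece i and keep the best of price[i] + net[k−i] minus the 2 cut fee when i<k.
net[1] = 4
net[2] = max(4+4-2, 8+0) = 8
net[3] = max(4+8-2, 8+4-2, 10+0) = 10
net[4] = max(4+10-2, 8+8-2, 10+4-2, 27+0) = 27
net[5] = max(4+27-2, 8+10-2, 10+8-2, 27+4-2, 15+0) = 29
net[6] = max(4+29-2, 8+27-2, 10+10-2, 27+8-2, 15+4-2, 26+0) = 33
net[7] = max(4+33-2, 8+29-2, 10+27-2, …, 26+4-2, 33+0) = 35
net[8] = max(4+35-2, 8+33-2, 10+29-2, …, 33+4-2, 41+0) = 52
net[9] = max(4+52-2, 8+35-2, 10+33-2, …, 41+4-2, 58+0) = 58
net[10] = max(4+58-2, 8+52-2, 10+35-2, …, 58+4-2, 66+0) = 66
net[11] = max(4+66-2, 8+58-2, 10+52-2, …, 66+4-2, 43+0) = 68
One optimal plan: pieces 10 + 1 (1 cut) → €70 − €2 = €68.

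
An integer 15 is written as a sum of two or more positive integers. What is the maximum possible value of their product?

243

Fill f[k] for k=2..15: at each k try every first piece i and multiply by the better of (k−i) uncut or f[k−i].
f[2] = 1×max(1,0) = 1×1 = 1
f[3] = max(1×2, 2×1) = 2
f[4] = max(1×3, 2×2, 3×1) = 4
f[5] = max(1×4, 2×3, 3×2, 4×1) = 6
f[6] = max(1×6, 2×4, 3×3, 4×2, 5×1) = 9
f[7] = max(1×9, 2×6, 3×4, 4×3, 5×2, 6×1) = 12
f[8] = max(1×12, 2×9, 3×6, …, 6×2, 7×1) = 18
f[9] = max(1×18, 2×12, 3×9, …, 7×2, 8×1) = 27
f[10] = max(1×27, 2×18, 3×12, …, 8×2, 9×1) = 36
f[11] = max(1×36, 2×27, 3×18, …, 9×2, 10×1) = 54
f[12] = max(1×54, 2×36, 3×27, …, 10×2, 11×1) = 81
f[13] = max(1×81, 2×54, 3×36, …, 11×2, 12×1) = 108
f[14] = max(1×108, 2×81, 3×54, …, 12×2, 13×1) = 162
f[15] = max(1×162, 2×108, 3×81, …, 13×2, 14×1) = 243
One optimal split: 3 + 3 + 3 + 3 + 3; product 3×3×3×3×3 = 243.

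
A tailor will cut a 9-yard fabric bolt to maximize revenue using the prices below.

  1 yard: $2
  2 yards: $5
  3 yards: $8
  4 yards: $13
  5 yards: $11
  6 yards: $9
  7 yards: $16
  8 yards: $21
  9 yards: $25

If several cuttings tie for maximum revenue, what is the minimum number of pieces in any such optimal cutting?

Let r[k] be the best obtainable value from length k. For each k, try every first piece i and keep the best of price[i] + r[k−i].
r[1] = 2
r[2] = max(2+2, 5+0) = 5
r[3] = max(2+5, 5+2, 8+0) = 8
r[4] = max(2+8, 5+5, 8+2, 13+0) = 13
r[5] = max(2+13, 5+8, 8+5, 13+2, 11+0) = 15
r[6] = max(2+15, 5+13, 8+8, 13+5, 11+2, 9+0) = 18
r[7] = max(2+18, 5+15, 8+13, …, 9+2, 16+0) = 21
r[8] = max(2+21, 5+18, 8+15, …, 16+2, 21+0) = 26
r[9] = max(2+26, 5+21, 8+18, …, 21+2, 25+0) = 28
Maximum revenue is $28.
Now minimize piece count subject to staying optimal: for each k, pieces[k] = 1 + min over i with p[i]+r[k−i]=r[k] of pieces[k−i].
pieces[6] = 2
pieces[7] = 2
pieces[8] = 2
pieces[9] = 3

3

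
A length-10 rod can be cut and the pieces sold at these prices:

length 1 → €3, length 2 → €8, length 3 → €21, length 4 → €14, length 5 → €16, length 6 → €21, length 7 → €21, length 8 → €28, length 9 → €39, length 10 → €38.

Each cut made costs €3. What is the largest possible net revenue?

Consider every possible first cut. net[k] is the best of p[i]+net[k−i] over all sellable i≤k, charging 3 whenever i<k.
net[1] = 3
net[2] = 8
net[3] = 21
net[4] = 21  (first piece 1, then net[3]=21)
net[5] = 26  (first piece 2, then net[3]=21)
net[6] = 39  (first piece 3, then net[3]=21)
net[7] = 39  (first piece 1, then net[6]=39)
net[8] = 44  (first piece 2, then net[6]=39)
net[9] = 57  (first piece 3, then net[6]=39)
net[10] = 57  (first piece 1, then net[9]=57)
One optimal plan: pieces 3 + 3 + 3 + 1 (3 cuts) → €66 − €9 = €57.

57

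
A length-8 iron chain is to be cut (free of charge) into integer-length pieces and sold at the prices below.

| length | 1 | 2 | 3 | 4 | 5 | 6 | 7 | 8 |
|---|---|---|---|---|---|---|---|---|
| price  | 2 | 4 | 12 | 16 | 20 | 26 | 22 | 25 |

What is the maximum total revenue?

Let v[k] be the best obtainable value from length k. For each k, try every first piece i and keep the best of price[i] + v[k−i].
v[1] = 2
v[2] = max(2+2, 4+0) = 4
v[3] = max(2+4, 4+2, 12+0) = 12
v[4] = max(2+12, 4+4, 12+2, 16+0) = 16
v[5] = max(2+16, 4+12, 12+4, 16+2, 20+0) = 20
v[6] = max(2+20, 4+16, 12+12, 16+4, 20+2, 26+0) = 26
v[7] = max(2+26, 4+20, 12+16, …, 26+2, 22+0) = 28
v[8] = max(2+28, 4+26, 12+20, …, 22+2, 25+0) = 32
One optimal cutting: 5 + 3 → $20 + $12 = $32.

32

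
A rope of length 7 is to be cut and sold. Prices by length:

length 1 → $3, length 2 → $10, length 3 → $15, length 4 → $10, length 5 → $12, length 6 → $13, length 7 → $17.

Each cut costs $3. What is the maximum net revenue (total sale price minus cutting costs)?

Build r[k] bottom-up: r[k] = max over allowed piece i of (p[i] + r[k−i]) − 3 per cut.
r[1] = 3
r[2] = max(3+3-3, 10+0) = 10
r[3] = max(3+10-3, 10+3-3, 15+0) = 15
r[4] = max(3+15-3, 10+10-3, 15+3-3, 10+0) = 17
r[5] = max(3+17-3, 10+15-3, 15+10-3, 10+3-3, 12+0) = 22
r[6] = max(3+22-3, 10+17-3, 15+15-3, 10+10-3, 12+3-3, 13+0) = 27
r[7] = max(3+27-3, 10+22-3, 15+17-3, …, 13+3-3, 17+0) = 29
One optimal plan: pieces 3 + 2 + 2 (2 cuts) → $35 − $6 = $29.

29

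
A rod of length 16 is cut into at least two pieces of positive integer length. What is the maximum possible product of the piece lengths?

Define P[k] = max over 1≤i<k of i · max(k−i, P[k−i]); the inner max lets the remainder stay uncut if that's better.
P[2] = 1·max(1,0) = 1·1 = 1
P[3] = 1·max(2,1) = 1·2 = 2
P[4] = 2·max(2,1) = 2·2 = 4
P[5] = 2·max(3,2) = 2·3 = 6
P[6] = 3·max(3,2) = 3·3 = 9
P[7] = 2·max(5,6) = 2·6 = 12
P[8] = 2·max(6,9) = 2·9 = 18
P[9] = 3·max(6,9) = 3·9 = 27
P[10] = 2·max(8,18) = 2·18 = 36
P[11] = 2·max(9,27) = 2·27 = 54
P[12] = 3·max(9,27) = 3·27 = 81
P[13] = 2·max(11,54) = 2·54 = 108
P[14] = 2·max(12,81) = 2·81 = 162
P[15] = 3·max(12,81) = 3·81 = 243
P[16] = 2·max(14,162) = 2·162 = 324
One optimal split: 3 + 3 + 3 + 3 + 2 + 2; product 3·3·3·3·2·2 = 324.

324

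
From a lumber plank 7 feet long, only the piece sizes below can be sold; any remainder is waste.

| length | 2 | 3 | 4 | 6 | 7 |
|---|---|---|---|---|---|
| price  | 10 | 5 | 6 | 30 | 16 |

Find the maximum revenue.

30

Consider every possible first cut. f[k] is the best of p[i]+f[k−i] over all sellable i≤k.
f[1] = 0
f[2] = 10
f[3] = max(10+0, 5+0) = 10
f[4] = max(10+10, 5+0, 6+0) = 20
f[5] = max(10+10, 5+10, 6+0) = 20
f[6] = max(10+20, 5+10, 6+10, 30+0) = 30
f[7] = max(10+20, 5+20, 6+10, 30+0, 16+0) = 30
One optimal cutting: pieces 2 + 2 + 2 with 1 foot of scrap → $30.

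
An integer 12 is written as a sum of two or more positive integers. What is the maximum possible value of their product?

Define P[k] = max over 1≤i<k of i · max(k−i, P[k−i]); the inner max lets the remainder stay uncut if that's better.
Small cases: P[2]=1, P[3]=2, P[4]=4, P[5]=6.
P[6] = max(1*6, 2*4, 3*3, 4*2, 5*1) = 9
P[7] = max(1*9, 2*6, 3*4, 4*3, 5*2, 6*1) = 12
P[8] = max(1*12, 2*9, 3*6, …, 6*2, 7*1) = 18
P[9] = max(1*18, 2*12, 3*9, …, 7*2, 8*1) = 27
P[10] = max(1*27, 2*18, 3*12, …, 8*2, 9*1) = 36
P[11] = max(1*36, 2*27, 3*18, …, 9*2, 10*1) = 54
P[12] = max(1*54, 2*36, 3*27, …, 10*2, 11*1) = 81
One optimal split: 3 + 3 + 3 + 3; product 3*3*3*3 = 81.

81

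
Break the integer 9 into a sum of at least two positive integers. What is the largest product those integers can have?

27

Define f[k] = max over 1≤i<k of i · max(k−i, f[k−i]); the inner max lets the remainder stay uncut if that's better.
f[2] = 1·max(1,0) = 1·1 = 1
f[3] = 1·max(2,1) = 1·2 = 2
f[4] = 2·max(2,1) = 2·2 = 4
f[5] = 2·max(3,2) = 2·3 = 6
f[6] = 3·max(3,2) = 3·3 = 9
f[7] = 2·max(5,6) = 2·6 = 12
f[8] = 2·max(6,9) = 2·9 = 18
f[9] = 3·max(6,9) = 3·9 = 27
One optimal split: 3 + 3 + 3; product 3·3·3 = 27.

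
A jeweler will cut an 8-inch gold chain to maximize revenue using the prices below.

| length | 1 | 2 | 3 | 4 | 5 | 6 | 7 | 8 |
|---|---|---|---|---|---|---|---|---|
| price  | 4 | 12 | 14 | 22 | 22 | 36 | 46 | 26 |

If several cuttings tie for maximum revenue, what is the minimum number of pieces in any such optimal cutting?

2

Build r[k] bottom-up: r[k] = max over allowed piece i of (p[i] + r[k−i]).
r[1] = 4
r[2] = 12
r[3] = 16  (first piece 1, then r[2]=12)
r[4] = 24  (first piece 2, then r[2]=12)
r[5] = 28  (first piece 1, then r[4]=24)
r[6] = 36  (first piece 2, then r[4]=24)
r[7] = 46
r[8] = 50  (first piece 1, then r[7]=46)
Maximum revenue is $50.
Now minimize piece count subject to staying optimal: for each k, pieces[k] = 1 + min over i with p[i]+r[k−i]=r[k] of pieces[k−i].
pieces[5] = 3
pieces[6] = 1
pieces[7] = 1
pieces[8] = 2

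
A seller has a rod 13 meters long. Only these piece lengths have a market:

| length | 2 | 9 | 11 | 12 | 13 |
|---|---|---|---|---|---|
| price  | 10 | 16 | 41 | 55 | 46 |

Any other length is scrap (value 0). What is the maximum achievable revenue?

60

Consider every possible first cut. r[k] is the best of p[i]+r[k−i] over all sellable i≤k.
r[1] = 0
r[2] = 10
r[3] = 10
r[4] = 20  (first piece 2, then r[2]=10)
r[5] = 20
r[6] = 30  (first piece 2, then r[4]=20)
r[7] = 30
r[8] = 40  (first piece 2, then r[6]=30)
r[9] = 40
r[10] = 50  (first piece 2, then r[8]=40)
r[11] = 50
r[12] = 60  (first piece 2, then r[10]=50)
r[13] = 60
One optimal cutting: pieces 2 + 2 + 2 + 2 + 2 + 2 with 1 meter of scrap → 60.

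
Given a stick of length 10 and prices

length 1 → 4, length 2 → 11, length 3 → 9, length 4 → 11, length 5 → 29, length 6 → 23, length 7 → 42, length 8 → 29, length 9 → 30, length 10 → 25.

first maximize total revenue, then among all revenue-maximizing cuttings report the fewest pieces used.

2

Consider every possible first cut. r[k] is the best of p[i]+r[k−i] over all sellable i≤k.
r[1] = 4
r[2] = max(4+4, 11+0) = 11
r[3] = max(4+11, 11+4, 9+0) = 15
r[4] = max(4+15, 11+11, 9+4, 11+0) = 22
r[5] = max(4+22, 11+15, 9+11, 11+4, 29+0) = 29
r[6] = max(4+29, 11+22, 9+15, 11+11, 29+4, 23+0) = 33
r[7] = max(4+33, 11+29, 9+22, …, 23+4, 42+0) = 42
r[8] = max(4+42, 11+33, 9+29, …, 42+4, 29+0) = 46
r[9] = max(4+46, 11+42, 9+33, …, 29+4, 30+0) = 53
r[10] = max(4+53, 11+46, 9+42, …, 30+4, 25+0) = 58
Maximum revenue is 58.
Now minimize piece count subject to staying optimal: for each k, pieces[k] = 1 + min over i with p[i]+r[k−i]=r[k] of pieces[k−i].
pieces[7] = 1
pieces[8] = 2
pieces[9] = 2
pieces[10] = 2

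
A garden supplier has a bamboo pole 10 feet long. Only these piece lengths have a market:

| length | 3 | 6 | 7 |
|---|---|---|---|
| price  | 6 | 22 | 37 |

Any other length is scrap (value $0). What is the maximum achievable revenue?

43

Let r[k] be the best obtainable value from length k. For each k, try every first piece i and keep the best of price[i] + r[k−i].
r[1] = 0
r[2] = 0
r[3] = 6
r[4] = 6
r[5] = 6
r[6] = max(6+6, 22+0) = 22
r[7] = max(6+6, 22+0, 37+0) = 37
r[8] = max(6+6, 22+0, 37+0) = 37
r[9] = max(6+22, 22+6, 37+0) = 37
r[10] = max(6+37, 22+6, 37+6) = 43
One optimal cutting: 7 + 3 → $43.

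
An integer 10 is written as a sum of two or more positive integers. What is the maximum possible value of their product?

Define m[k] = max over 1≤i<k of i · max(k−i, m[k−i]); the inner max lets the remainder stay uncut if that's better.
m[2] = 1*max(1,0) = 1*1 = 1
m[3] = 1*max(2,1) = 1*2 = 2
m[4] = 2*max(2,1) = 2*2 = 4
m[5] = 2*max(3,2) = 2*3 = 6
m[6] = 3*max(3,2) = 3*3 = 9
m[7] = 2*max(5,6) = 2*6 = 12
m[8] = 2*max(6,9) = 2*9 = 18
m[9] = 3*max(6,9) = 3*9 = 27
m[10] = 2*max(8,18) = 2*18 = 36
One optimal split: 3 + 3 + 2 + 2; product 3*3*2*2 = 36.

36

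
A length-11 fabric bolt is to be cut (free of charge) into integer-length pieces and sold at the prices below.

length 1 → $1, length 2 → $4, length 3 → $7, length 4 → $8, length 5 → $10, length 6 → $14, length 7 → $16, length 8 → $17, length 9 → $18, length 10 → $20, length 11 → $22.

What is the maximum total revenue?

Let R[k] be the best obtainable value from length k. For each k, try every first piece i and keep the best of price[i] + R[k−i].
R[1] = 1
R[2] = max(1+1, 4+0) = 4
R[3] = max(1+4, 4+1, 7+0) = 7
R[4] = max(1+7, 4+4, 7+1, 8+0) = 8
R[5] = max(1+8, 4+7, 7+4, 8+1, 10+0) = 11
R[6] = max(1+11, 4+8, 7+7, 8+4, 10+1, 14+0) = 14
R[7] = max(1+14, 4+11, 7+8, …, 14+1, 16+0) = 16
R[8] = max(1+16, 4+14, 7+11, …, 16+1, 17+0) = 18
R[9] = max(1+18, 4+16, 7+14, …, 17+1, 18+0) = 21
R[10] = max(1+21, 4+18, 7+16, …, 18+1, 20+0) = 23
R[11] = max(1+23, 4+21, 7+18, …, 20+1, 22+0) = 25
One optimal cutting: 3 + 3 + 3 + 2 → $7 + $7 + $7 + $4 = $25.

25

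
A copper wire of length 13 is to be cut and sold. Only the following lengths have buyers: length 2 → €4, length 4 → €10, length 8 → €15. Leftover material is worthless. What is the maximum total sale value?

Let best[k] be the best obtainable value from length k. For each k, try every first piece i and keep the best of price[i] + best[k−i].
best[1] = 0
best[2] = 4
best[3] = 4
best[4] = 10
best[5] = 10
best[6] = 14  (first piece 2, then best[4]=10)
best[7] = 14
best[8] = 20  (first piece 4, then best[4]=10)
best[9] = 20
best[10] = 24  (first piece 2, then best[8]=20)
best[11] = 24
best[12] = 30  (first piece 4, then best[8]=20)
best[13] = 30
One optimal cutting: pieces 4 + 4 + 4 with 1 meter of scrap → €30.

30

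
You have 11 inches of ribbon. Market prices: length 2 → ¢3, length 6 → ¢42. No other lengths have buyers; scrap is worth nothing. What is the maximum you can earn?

48

Build best[k] bottom-up: best[k] = max over allowed piece i of (p[i] + best[k−i]).
best[1] = 0
best[2] = 3
best[3] = 3
best[4] = 6  (first piece 2, then best[2]=3)
best[5] = 6
best[6] = max(3+6, 42+0) = 42
best[7] = max(3+6, 42+0) = 42
best[8] = max(3+42, 42+3) = 45
best[9] = max(3+42, 42+3) = 45
best[10] = max(3+45, 42+6) = 48
best[11] = max(3+45, 42+6) = 48
One optimal cutting: pieces 6 + 2 + 2 with 1 inch of scrap → ¢48.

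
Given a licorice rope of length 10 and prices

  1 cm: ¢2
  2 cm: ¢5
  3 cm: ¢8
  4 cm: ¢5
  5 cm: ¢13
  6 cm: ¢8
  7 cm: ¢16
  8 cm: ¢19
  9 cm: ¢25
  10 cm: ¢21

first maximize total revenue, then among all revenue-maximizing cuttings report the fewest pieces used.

2

Consider every possible first cut. r[k] is the best of p[i]+r[k−i] over all sellable i≤k.
r[1] = 2
r[2] = 5
r[3] = 8
r[4] = 10  (first piece 1, then r[3]=8)
r[5] = 13  (first piece 2, then r[3]=8)
r[6] = 16  (first piece 3, then r[3]=8)
r[7] = 18  (first piece 1, then r[6]=16)
r[8] = 21  (first piece 2, then r[6]=16)
r[9] = 25
r[10] = 27  (first piece 1, then r[9]=25)
Maximum revenue is ¢27.
Now minimize piece count subject to staying optimal: for each k, pieces[k] = 1 + min over i with p[i]+r[k−i]=r[k] of pieces[k−i].
pieces[7] = 2
pieces[8] = 2
pieces[9] = 1
pieces[10] = 2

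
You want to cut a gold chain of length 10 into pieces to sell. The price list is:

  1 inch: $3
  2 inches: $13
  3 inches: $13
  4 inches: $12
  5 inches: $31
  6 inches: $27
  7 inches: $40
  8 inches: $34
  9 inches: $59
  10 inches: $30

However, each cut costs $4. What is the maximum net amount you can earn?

58

Build net[k] bottom-up: net[k] = max over allowed piece i of (p[i] + net[k−i]) − 4 per cut.
net[1] = 3
net[2] = max(3+3-4, 13+0) = 13
net[3] = max(3+13-4, 13+3-4, 13+0) = 13
net[4] = max(3+13-4, 13+13-4, 13+3-4, 12+0) = 22
net[5] = max(3+22-4, 13+13-4, 13+13-4, 12+3-4, 31+0) = 31
net[6] = max(3+31-4, 13+22-4, 13+13-4, 12+13-4, 31+3-4, 27+0) = 31
net[7] = max(3+31-4, 13+31-4, 13+22-4, …, 27+3-4, 40+0) = 40
net[8] = max(3+40-4, 13+31-4, 13+31-4, …, 40+3-4, 34+0) = 40
net[9] = max(3+40-4, 13+40-4, 13+31-4, …, 34+3-4, 59+0) = 59
net[10] = max(3+59-4, 13+40-4, 13+40-4, …, 59+3-4, 30+0) = 58
One optimal plan: pieces 9 + 1 (1 cut) → $62 − $4 = $58.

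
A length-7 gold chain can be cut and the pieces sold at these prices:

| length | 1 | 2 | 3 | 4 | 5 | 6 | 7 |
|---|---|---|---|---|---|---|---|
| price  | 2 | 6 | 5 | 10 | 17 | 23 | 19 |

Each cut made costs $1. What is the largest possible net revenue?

24

Consider every possible first cut. v[k] is the best of p[i]+v[k−i] over all sellable i≤k, charging 1 whenever i<k.
v[1] = 2
v[2] = 6
v[3] = 7  (first piece 1, then v[2]=6)
v[4] = 11  (first piece 2, then v[2]=6)
v[5] = 17
v[6] = 23
v[7] = 24  (first piece 1, then v[6]=23)
One optimal plan: pieces 6 + 1 (1 cut) → $25 − $1 = $24.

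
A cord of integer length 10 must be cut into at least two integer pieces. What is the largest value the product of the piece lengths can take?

36

Fill g[k] for k=2..10: at each k try every first piece i and multiply by the better of (k−i) uncut or g[k−i].
Small cases: g[2]=1, g[3]=2, g[4]=4.
g[5] = max(1×4, 2×3, 3×2, 4×1) = 6
g[6] = max(1×6, 2×4, 3×3, 4×2, 5×1) = 9
g[7] = max(1×9, 2×6, 3×4, 4×3, 5×2, 6×1) = 12
g[8] = max(1×12, 2×9, 3×6, …, 6×2, 7×1) = 18
g[9] = max(1×18, 2×12, 3×9, …, 7×2, 8×1) = 27
g[10] = max(1×27, 2×18, 3×12, …, 8×2, 9×1) = 36
One optimal split: 3 + 3 + 2 + 2; product 3×3×2×2 = 36.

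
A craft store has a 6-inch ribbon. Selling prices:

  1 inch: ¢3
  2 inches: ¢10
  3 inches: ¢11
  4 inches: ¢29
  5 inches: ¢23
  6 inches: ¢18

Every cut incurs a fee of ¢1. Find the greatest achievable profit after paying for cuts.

38

Consider every possible first cut. net[k] is the best of p[i]+net[k−i] over all sellable i≤k, charging 1 whenever i<k.
net[1] = 3
net[2] = 10
net[3] = 12  (first piece 1, then net[2]=10)
net[4] = 29
net[5] = 31  (first piece 1, then net[4]=29)
net[6] = 38  (first piece 2, then net[4]=29)
One optimal plan: pieces 4 + 2 (1 cut) → ¢39 − ¢1 = ¢38.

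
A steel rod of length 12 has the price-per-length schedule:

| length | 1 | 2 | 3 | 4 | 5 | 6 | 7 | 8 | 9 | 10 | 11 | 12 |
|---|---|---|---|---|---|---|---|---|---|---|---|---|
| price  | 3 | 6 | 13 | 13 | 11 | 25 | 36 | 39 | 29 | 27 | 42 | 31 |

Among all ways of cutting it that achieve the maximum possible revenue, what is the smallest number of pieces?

3

Build r[k] bottom-up: r[k] = max over allowed piece i of (p[i] + r[k−i]).
r[1] = 3
r[2] = 6  (first piece 1, then r[1]=3)
r[3] = 13
r[4] = 16  (first piece 1, then r[3]=13)
r[5] = 19  (first piece 1, then r[4]=16)
r[6] = 26  (first piece 3, then r[3]=13)
r[7] = 36
r[8] = 39  (first piece 1, then r[7]=36)
r[9] = 42  (first piece 1, then r[8]=39)
r[10] = 49  (first piece 3, then r[7]=36)
r[11] = 52  (first piece 1, then r[10]=49)
r[12] = 55  (first piece 1, then r[11]=52)
Maximum revenue is $55.
Now minimize piece count subject to staying optimal: for each k, pieces[k] = 1 + min over i with p[i]+r[k−i]=r[k] of pieces[k−i].
pieces[9] = 2
pieces[10] = 2
pieces[11] = 2
pieces[12] = 3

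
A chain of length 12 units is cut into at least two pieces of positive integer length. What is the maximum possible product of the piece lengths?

81

Define f[k] = max over 1≤i<k of i · max(k−i, f[k−i]); the inner max lets the remainder stay uncut if that's better.
f[2] = 1×max(1,0) = 1×1 = 1
f[3] = 1×max(2,1) = 1×2 = 2
f[4] = 2×max(2,1) = 2×2 = 4
f[5] = 2×max(3,2) = 2×3 = 6
f[6] = 3×max(3,2) = 3×3 = 9
f[7] = 2×max(5,6) = 2×6 = 12
f[8] = 2×max(6,9) = 2×9 = 18
f[9] = 3×max(6,9) = 3×9 = 27
f[10] = 2×max(8,18) = 2×18 = 36
f[11] = 2×max(9,27) = 2×27 = 54
f[12] = 3×max(9,27) = 3×27 = 81
One optimal split: 3 + 3 + 3 + 3; product 3×3×3×3 = 81.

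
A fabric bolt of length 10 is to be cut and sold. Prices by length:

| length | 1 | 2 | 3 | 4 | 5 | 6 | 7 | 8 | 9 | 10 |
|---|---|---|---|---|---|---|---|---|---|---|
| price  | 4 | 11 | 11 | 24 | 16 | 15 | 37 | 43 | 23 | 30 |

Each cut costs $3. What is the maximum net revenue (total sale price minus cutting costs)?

Build v[k] bottom-up: v[k] = max over allowed piece i of (p[i] + v[k−i]) − 3 per cut.
v[1] = 4
v[2] = max(4+4-3, 11+0) = 11
v[3] = max(4+11-3, 11+4-3, 11+0) = 12
v[4] = max(4+12-3, 11+11-3, 11+4-3, 24+0) = 24
v[5] = max(4+24-3, 11+12-3, 11+11-3, 24+4-3, 16+0) = 25
v[6] = max(4+25-3, 11+24-3, 11+12-3, 24+11-3, 16+4-3, 15+0) = 32
v[7] = max(4+32-3, 11+25-3, 11+24-3, …, 15+4-3, 37+0) = 37
v[8] = max(4+37-3, 11+32-3, 11+25-3, …, 37+4-3, 43+0) = 45
v[9] = max(4+45-3, 11+37-3, 11+32-3, …, 43+4-3, 23+0) = 46
v[10] = max(4+46-3, 11+45-3, 11+37-3, …, 23+4-3, 30+0) = 53
One optimal plan: pieces 4 + 4 + 2 (2 cuts) → $59 − $6 = $53.

53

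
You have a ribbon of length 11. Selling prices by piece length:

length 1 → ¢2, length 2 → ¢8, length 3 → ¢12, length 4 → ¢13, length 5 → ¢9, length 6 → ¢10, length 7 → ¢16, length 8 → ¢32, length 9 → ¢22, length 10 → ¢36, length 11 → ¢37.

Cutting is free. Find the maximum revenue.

Let r[k] be the best obtainable value from length k. For each k, try every first piece i and keep the best of price[i] + r[k−i].
r[1] = 2
r[2] = max(2+2, 8+0) = 8
r[3] = max(2+8, 8+2, 12+0) = 12
r[4] = max(2+12, 8+8, 12+2, 13+0) = 16
r[5] = max(2+16, 8+12, 12+8, 13+2, 9+0) = 20
r[6] = max(2+20, 8+16, 12+12, 13+8, 9+2, 10+0) = 24
r[7] = max(2+24, 8+20, 12+16, …, 10+2, 16+0) = 28
r[8] = max(2+28, 8+24, 12+20, …, 16+2, 32+0) = 32
r[9] = max(2+32, 8+28, 12+24, …, 32+2, 22+0) = 36
r[10] = max(2+36, 8+32, 12+28, …, 22+2, 36+0) = 40
r[11] = max(2+40, 8+36, 12+32, …, 36+2, 37+0) = 44
One optimal cutting: 3 + 2 + 2 + 2 + 2 → ¢12 + ¢8 + ¢8 + ¢8 + ¢8 = ¢44.

44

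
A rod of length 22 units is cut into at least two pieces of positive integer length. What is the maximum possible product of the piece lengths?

Fill prod[k] for k=2..22: at each k try every first piece i and multiply by the better of (k−i) uncut or prod[k−i].
prod[2] = 1·max(1,0) = 1·1 = 1
prod[3] = max(1·2, 2·1) = 2
prod[4] = max(1·3, 2·2, 3·1) = 4
prod[5] = max(1·4, 2·3, 3·2, 4·1) = 6
prod[6] = max(1·6, 2·4, 3·3, 4·2, 5·1) = 9
prod[7] = max(1·9, 2·6, 3·4, 4·3, 5·2, 6·1) = 12
prod[8] = max(1·12, 2·9, 3·6, …, 6·2, 7·1) = 18
prod[9] = max(1·18, 2·12, 3·9, …, 7·2, 8·1) = 27
prod[10] = max(1·27, 2·18, 3·12, …, 8·2, 9·1) = 36
prod[11] = max(1·36, 2·27, 3·18, …, 9·2, 10·1) = 54
prod[12] = max(1·54, 2·36, 3·27, …, 10·2, 11·1) = 81
prod[13] = max(1·81, 2·54, 3·36, …, 11·2, 12·1) = 108
prod[14] = max(1·108, 2·81, 3·54, …, 12·2, 13·1) = 162
prod[15] = max(1·162, 2·108, 3·81, …, 13·2, 14·1) = 243
prod[16] = max(1·243, 2·162, 3·108, …, 14·2, 15·1) = 324
prod[17] = max(1·324, 2·243, 3·162, …, 15·2, 16·1) = 486
prod[18] = max(1·486, 2·324, 3·243, …, 16·2, 17·1) = 729
prod[19] = max(1·729, 2·486, 3·324, …, 17·2, 18·1) = 972
prod[20] = max(1·972, 2·729, 3·486, …, 18·2, 19·1) = 1458
prod[21] = max(1·1458, 2·972, 3·729, …, 19·2, 20·1) = 2187
prod[22] = max(1·2187, 2·1458, 3·972, …, 20·2, 21·1) = 2916
One optimal split: 3 + 3 + 3 + 3 + 3 + 3 + 2 + 2; product 3·3·3·3·3·3·2·2 = 2916.

2916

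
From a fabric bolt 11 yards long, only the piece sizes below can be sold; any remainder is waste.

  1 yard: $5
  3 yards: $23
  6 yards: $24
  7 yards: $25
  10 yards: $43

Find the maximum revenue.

Build r[k] bottom-up: r[k] = max over allowed piece i of (p[i] + r[k−i]).
r[1] = 5
r[2] = 10  (first piece 1, then r[1]=5)
r[3] = 23
r[4] = 28  (first piece 1, then r[3]=23)
r[5] = 33  (first piece 1, then r[4]=28)
r[6] = 46  (first piece 3, then r[3]=23)
r[7] = 51  (first piece 1, then r[6]=46)
r[8] = 56  (first piece 1, then r[7]=51)
r[9] = 69  (first piece 3, then r[6]=46)
r[10] = 74  (first piece 1, then r[9]=69)
r[11] = 79  (first piece 1, then r[10]=74)
One optimal cutting: 3 + 3 + 3 + 1 + 1 → $79.

79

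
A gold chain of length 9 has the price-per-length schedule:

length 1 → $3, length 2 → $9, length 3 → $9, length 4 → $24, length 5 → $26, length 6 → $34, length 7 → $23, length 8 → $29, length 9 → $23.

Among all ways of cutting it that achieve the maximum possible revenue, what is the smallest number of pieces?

3

Consider every possible first cut. r[k] is the best of p[i]+r[k−i] over all sellable i≤k.
r[1] = 3
r[2] = 9
r[3] = 12  (first piece 1, then r[2]=9)
r[4] = 24
r[5] = 27  (first piece 1, then r[4]=24)
r[6] = 34
r[7] = 37  (first piece 1, then r[6]=34)
r[8] = 48  (first piece 4, then r[4]=24)
r[9] = 51  (first piece 1, then r[8]=48)
Maximum revenue is $51.
Now minimize piece count subject to staying optimal: for each k, pieces[k] = 1 + min over i with p[i]+r[k−i]=r[k] of pieces[k−i].
pieces[6] = 1
pieces[7] = 2
pieces[8] = 2
pieces[9] = 3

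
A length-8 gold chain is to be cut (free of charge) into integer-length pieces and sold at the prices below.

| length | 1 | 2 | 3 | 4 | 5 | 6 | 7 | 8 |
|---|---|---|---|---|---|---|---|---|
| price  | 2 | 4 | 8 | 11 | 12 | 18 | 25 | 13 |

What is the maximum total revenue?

27

Let R[k] be the best obtainable value from length k. For each k, try every first piece i and keep the best of price[i] + R[k−i].
R[1] = 2
R[2] = max(2+2, 4+0) = 4
R[3] = max(2+4, 4+2, 8+0) = 8
R[4] = max(2+8, 4+4, 8+2, 11+0) = 11
R[5] = max(2+11, 4+8, 8+4, 11+2, 12+0) = 13
R[6] = max(2+13, 4+11, 8+8, 11+4, 12+2, 18+0) = 18
R[7] = max(2+18, 4+13, 8+11, …, 18+2, 25+0) = 25
R[8] = max(2+25, 4+18, 8+13, …, 25+2, 13+0) = 27
One optimal cutting: 7 + 1 → $25 + $2 = $27.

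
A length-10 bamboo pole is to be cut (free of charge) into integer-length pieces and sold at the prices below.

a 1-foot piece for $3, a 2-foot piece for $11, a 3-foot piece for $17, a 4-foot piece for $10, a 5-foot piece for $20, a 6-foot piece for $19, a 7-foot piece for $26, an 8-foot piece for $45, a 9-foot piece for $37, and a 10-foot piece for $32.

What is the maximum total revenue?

Let best[k] be the best obtainable value from length k. For each k, try every first piece i and keep the best of price[i] + best[k−i].
best[1] = 3
best[2] = max(3+3, 11+0) = 11
best[3] = max(3+11, 11+3, 17+0) = 17
best[4] = max(3+17, 11+11, 17+3, 10+0) = 22
best[5] = max(3+22, 11+17, 17+11, 10+3, 20+0) = 28
best[6] = max(3+28, 11+22, 17+17, 10+11, 20+3, 19+0) = 34
best[7] = max(3+34, 11+28, 17+22, …, 19+3, 26+0) = 39
best[8] = max(3+39, 11+34, 17+28, …, 26+3, 45+0) = 45
best[9] = max(3+45, 11+39, 17+34, …, 45+3, 37+0) = 51
best[10] = max(3+51, 11+45, 17+39, …, 37+3, 32+0) = 56
One optimal cutting: 3 + 3 + 2 + 2 → $17 + $17 + $11 + $11 = $56.

56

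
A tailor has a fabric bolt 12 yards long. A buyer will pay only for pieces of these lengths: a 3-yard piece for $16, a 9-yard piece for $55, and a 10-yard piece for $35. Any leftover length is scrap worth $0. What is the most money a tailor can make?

71

Build r[k] bottom-up: r[k] = max over allowed piece i of (p[i] + r[k−i]).
r[1] = 0
r[2] = 0
r[3] = 16
r[4] = 16
r[5] = 16
r[6] = 32  (first piece 3, then r[3]=16)
r[7] = 32
r[8] = 32
r[9] = 55
r[10] = 55
r[11] = 55
r[12] = 71  (first piece 3, then r[9]=55)
One optimal cutting: 9 + 3 → $71.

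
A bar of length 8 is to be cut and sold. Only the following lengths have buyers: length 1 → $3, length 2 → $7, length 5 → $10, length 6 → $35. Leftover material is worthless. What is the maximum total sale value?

Consider every possible first cut. r[k] is the best of p[i]+r[k−i] over all sellable i≤k.
r[1] = 3
r[2] = 7
r[3] = 10  (first piece 1, then r[2]=7)
r[4] = 14  (first piece 2, then r[2]=7)
r[5] = 17  (first piece 1, then r[4]=14)
r[6] = 35
r[7] = 38  (first piece 1, then r[6]=35)
r[8] = 42  (first piece 2, then r[6]=35)
One optimal cutting: 6 + 2 → $42.

42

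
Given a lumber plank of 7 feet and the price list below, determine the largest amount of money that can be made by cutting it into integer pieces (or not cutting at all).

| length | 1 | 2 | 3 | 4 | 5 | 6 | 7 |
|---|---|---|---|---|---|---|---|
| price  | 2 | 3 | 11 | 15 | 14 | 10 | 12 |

Build r[k] bottom-up: r[k] = max over allowed piece i of (p[i] + r[k−i]).
r[1] = 2
r[2] = max(2+2, 3+0) = 4
r[3] = max(2+4, 3+2, 11+0) = 11
r[4] = max(2+11, 3+4, 11+2, 15+0) = 15
r[5] = max(2+15, 3+11, 11+4, 15+2, 14+0) = 17
r[6] = max(2+17, 3+15, 11+11, 15+4, 14+2, 10+0) = 22
r[7] = max(2+22, 3+17, 11+15, …, 10+2, 12+0) = 26
One optimal cutting: 4 + 3 → $15 + $11 = $26.

26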